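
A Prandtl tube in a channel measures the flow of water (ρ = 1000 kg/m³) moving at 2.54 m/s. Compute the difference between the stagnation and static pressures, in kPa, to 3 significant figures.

ΔP = 3.23 kPa

The dynamic pressure equals the rise in static pressure at the stagnation point: ΔP = ½ρv².
ΔP = ½·1000·2.54² = 3230 Pa.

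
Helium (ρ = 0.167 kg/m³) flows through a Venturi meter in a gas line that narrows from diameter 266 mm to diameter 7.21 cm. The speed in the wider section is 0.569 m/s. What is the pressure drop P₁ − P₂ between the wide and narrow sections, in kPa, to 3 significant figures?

ΔP ≈ 0.00498 kPa

Mass conservation (A₁v₁ = A₂v₂) gives v₂ = 0.569 × 556/40.8 = 7.74 m/s.
Along the horizontal streamline, P + ½ρv² is constant.
P₁ − P₂ = ½·0.167·(7.74² − 0.569²) = ½·0.167·59.7 = 4.98 Pa.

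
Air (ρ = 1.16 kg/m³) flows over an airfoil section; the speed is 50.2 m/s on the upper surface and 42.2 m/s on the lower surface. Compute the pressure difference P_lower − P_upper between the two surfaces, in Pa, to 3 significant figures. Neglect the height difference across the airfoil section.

ΔP = 429 Pa

The pressure is lower where the speed is higher: ΔP = ½ρ(v_up² − v_low²).
ΔP = ½·1.16·(50.2² − 42.2²) = 429 Pa.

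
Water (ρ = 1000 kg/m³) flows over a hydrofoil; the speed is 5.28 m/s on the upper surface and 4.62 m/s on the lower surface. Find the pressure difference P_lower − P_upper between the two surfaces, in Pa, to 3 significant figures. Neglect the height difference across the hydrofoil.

ΔP ≈ 3270 Pa

With negligible Δh, P + ½ρv² is constant, so P_low − P_up = ½ρ(v_up² − v_low²).
ΔP = ½·1000·(5.28² − 4.62²) = 3270 Pa.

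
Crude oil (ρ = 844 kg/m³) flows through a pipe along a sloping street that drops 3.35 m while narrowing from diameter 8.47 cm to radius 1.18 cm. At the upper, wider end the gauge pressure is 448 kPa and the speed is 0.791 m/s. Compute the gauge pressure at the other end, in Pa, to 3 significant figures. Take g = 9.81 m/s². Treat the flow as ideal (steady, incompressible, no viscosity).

Continuity gives A₁v₁ = A₂v₂, so v₂ = (56.3 cm²)/(4.37 cm²) × 0.791 m/s = 10.2 m/s.
Applying Bernoulli between the two ends and solving for P₂: P₂ = P₁ + ½ρ(v₁² − v₂²) − ρgΔh.
P₂ = 448000 + ½·844·(0.791² − 10.2²) − 844·9.81·(−3.35) = 448000 + (-43500) − (-27700) = 432000 Pa.

P₂ ≈ 432000 Pa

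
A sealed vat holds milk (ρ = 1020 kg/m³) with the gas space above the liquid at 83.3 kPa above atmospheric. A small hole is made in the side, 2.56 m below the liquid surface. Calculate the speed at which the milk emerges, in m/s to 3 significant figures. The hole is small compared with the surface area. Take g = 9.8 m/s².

v = 14.6 m/s

Take point 1 at the surface (v₁ ≈ 0) and point 2 at the hole (at atmospheric pressure). Bernoulli: P₁ + ρg h = P_atm + ½ρv₂².
With P₁ − P_atm = 83300 Pa, v₂ = √(2gh + 2ΔP/ρ) = √(2·9.8·2.56 + 2·83300/1020) = 14.6 m/s.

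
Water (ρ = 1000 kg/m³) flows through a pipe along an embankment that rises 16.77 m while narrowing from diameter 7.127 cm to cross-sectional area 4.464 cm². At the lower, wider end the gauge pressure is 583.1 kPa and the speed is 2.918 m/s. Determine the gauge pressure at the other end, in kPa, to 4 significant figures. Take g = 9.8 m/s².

P₂ ≈ 83.00 kPa

Mass conservation (A₁v₁ = A₂v₂) gives v₂ = 2.918 × 39.89/4.464 = 26.08 m/s.
Bernoulli: P₁ + ½ρv₁² + ρg h₁ = P₂ + ½ρv₂² + ρg h₂, so P₂ = P₁ + ½ρ(v₁² − v₂²) − ρg(h₂ − h₁).
P₂ = 583100 + ½·1000·(2.918² − 26.08²) − 1000·9.8·(+16.77) = 583100 + (-335800) − (164300) = 83000 Pa.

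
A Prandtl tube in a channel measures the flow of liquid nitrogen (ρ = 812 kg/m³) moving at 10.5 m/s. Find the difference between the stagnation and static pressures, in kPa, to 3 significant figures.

ΔP ≈ 44.8 kPa

The dynamic pressure equals the rise in static pressure at the stagnation point: ΔP = ½ρv².
ΔP = ½·812·10.5² = 44800 Pa.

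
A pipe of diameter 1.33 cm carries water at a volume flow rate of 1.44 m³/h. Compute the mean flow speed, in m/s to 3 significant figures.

2.88 m/s

Q = 1.44 m³/h = 0.000400 m³/s.
v = Q/A = 0.000400 / 0.000139 = 2.88 m/s.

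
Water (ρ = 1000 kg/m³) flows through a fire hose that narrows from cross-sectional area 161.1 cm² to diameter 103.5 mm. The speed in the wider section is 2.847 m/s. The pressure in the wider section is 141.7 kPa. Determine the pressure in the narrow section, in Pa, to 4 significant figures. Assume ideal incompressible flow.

P₂ ≈ 130900 Pa

The volume flow rate is constant, so v₂ = (A₁/A₂)v₁ = (161.1/84.13)·2.847 = 5.451 m/s.
The pipe is horizontal, so Bernoulli reduces to P₁ + ½ρv₁² = P₂ + ½ρv₂².
P₂ = P₁ − ½ρ(v₂² − v₁²) = 141700 − ½·1000·(5.451² − 2.847²) = 141700 − 10810 = 130900 Pa.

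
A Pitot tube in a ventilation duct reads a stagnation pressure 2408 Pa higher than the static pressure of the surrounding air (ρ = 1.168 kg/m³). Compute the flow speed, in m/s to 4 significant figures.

v ≈ 64.21 m/s

Bernoulli between the free stream and the stagnation point: ½ρv² = P_stag − P_static.
v = √(2ΔP/ρ) = √(2·2408/1.168) = 64.21 m/s.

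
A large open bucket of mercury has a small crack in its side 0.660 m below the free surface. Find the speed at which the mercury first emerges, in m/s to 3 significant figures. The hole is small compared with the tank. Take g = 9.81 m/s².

Torricelli's result v = √(2gh) gives v = √(2·9.81·0.660) = 3.60 m/s.

v = 3.60 m/s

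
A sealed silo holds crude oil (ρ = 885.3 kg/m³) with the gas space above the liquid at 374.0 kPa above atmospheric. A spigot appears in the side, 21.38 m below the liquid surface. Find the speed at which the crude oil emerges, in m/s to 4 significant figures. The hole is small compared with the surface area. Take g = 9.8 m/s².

Take point 1 at the surface (v₁ ≈ 0) and point 2 at the hole (at atmospheric pressure). Bernoulli: P₁ + ρg h = P_atm + ½ρv₂².
With P₁ − P_atm = 374000 Pa, v₂ = √(2gh + 2ΔP/ρ) = √(2·9.8·21.38 + 2·374000/885.3) = 35.55 m/s.

v ≈ 35.55 m/s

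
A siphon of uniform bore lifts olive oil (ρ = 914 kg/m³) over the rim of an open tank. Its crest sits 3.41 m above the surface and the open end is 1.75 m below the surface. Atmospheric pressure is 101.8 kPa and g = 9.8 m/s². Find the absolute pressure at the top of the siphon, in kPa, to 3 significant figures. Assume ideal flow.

P_top ≈ 55.6 kPa

The outlet speed comes from Torricelli: v = √(2g·1.75) = 5.86 m/s.
Continuity keeps v the same throughout the tube; from surface to crest, P_atm + 0 = P_top + ½ρv² + ρg·h_top.
P_top = 101800 − ½·914·5.86² − 914·9.8·3.41 = 55600 Pa.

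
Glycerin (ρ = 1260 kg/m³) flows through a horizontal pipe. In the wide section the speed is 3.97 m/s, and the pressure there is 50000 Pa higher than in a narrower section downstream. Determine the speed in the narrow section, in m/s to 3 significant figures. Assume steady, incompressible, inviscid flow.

Horizontal Bernoulli: P₁ + ½ρv₁² = P₂ + ½ρv₂², so v₂² = v₁² + 2(P₁ − P₂)/ρ.
v₂ = √(3.97² + 2·50000/1260) = √(15.8 + 79.4) = 9.75 m/s.

9.75 m/s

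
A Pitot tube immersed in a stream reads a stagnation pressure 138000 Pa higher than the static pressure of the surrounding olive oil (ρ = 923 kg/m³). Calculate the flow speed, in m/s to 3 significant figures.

v ≈ 17.3 m/s

The dynamic pressure equals the rise in static pressure at the stagnation point: ΔP = ½ρv².
v = √(2ΔP/ρ) = √(2·138000/923) = 17.3 m/s.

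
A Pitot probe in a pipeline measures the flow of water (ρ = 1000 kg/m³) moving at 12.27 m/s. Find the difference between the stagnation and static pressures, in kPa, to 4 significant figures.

At the stagnation point the flow is brought to rest, so Bernoulli gives P_stag − P_static = ½ρv².
ΔP = ½·1000·12.27² = 75280 Pa.

ΔP ≈ 75.28 kPa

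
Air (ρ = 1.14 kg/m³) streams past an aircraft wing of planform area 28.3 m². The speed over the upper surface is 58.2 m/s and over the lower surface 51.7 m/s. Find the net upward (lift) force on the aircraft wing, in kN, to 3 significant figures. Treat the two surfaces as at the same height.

From P + ½ρv² = const at equal height, P_low − P_up = ½ρ(v_up² − v_low²).
ΔP = ½·1.14·(58.2² − 51.7²) = 407 Pa.
Lift = ΔP · A = 407 × 28.3 = 11500 N.

F = 11.5 kN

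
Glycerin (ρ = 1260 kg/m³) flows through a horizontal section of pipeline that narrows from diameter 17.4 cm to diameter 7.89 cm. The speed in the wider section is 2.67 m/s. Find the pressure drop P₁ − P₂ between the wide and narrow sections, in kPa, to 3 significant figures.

Continuity gives A₁v₁ = A₂v₂, so v₂ = (238 cm²)/(48.9 cm²) × 2.67 m/s = 13.0 m/s.
Bernoulli (h₁ = h₂): P₁ − P₂ = ½ρ(v₂² − v₁²).
P₁ − P₂ = ½·1260·(13.0² − 2.67²) = ½·1260·161 = 102000 Pa.

ΔP ≈ 102 kPa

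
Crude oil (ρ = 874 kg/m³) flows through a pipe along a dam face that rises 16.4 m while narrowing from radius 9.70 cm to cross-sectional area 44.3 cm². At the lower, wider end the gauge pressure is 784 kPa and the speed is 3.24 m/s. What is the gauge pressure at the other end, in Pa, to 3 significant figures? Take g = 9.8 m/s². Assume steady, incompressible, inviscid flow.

P₂ ≈ 444000 Pa

Continuity gives A₁v₁ = A₂v₂, so v₂ = (296 cm²)/(44.3 cm²) × 3.24 m/s = 21.6 m/s.
Applying Bernoulli between the two ends and solving for P₂: P₂ = P₁ + ½ρ(v₁² − v₂²) − ρgΔh.
P₂ = 784000 + ½·874·(3.24² − 21.6²) − 874·9.8·(+16.4) = 784000 + (-200000) − (140000) = 444000 Pa.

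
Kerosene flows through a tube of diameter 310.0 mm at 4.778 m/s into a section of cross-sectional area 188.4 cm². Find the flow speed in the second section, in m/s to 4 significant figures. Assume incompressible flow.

By continuity, v₂ = v₁·A₁/A₂ = 4.778·(754.8/188.4) = 19.14 m/s.

v₂ = 19.14 m/s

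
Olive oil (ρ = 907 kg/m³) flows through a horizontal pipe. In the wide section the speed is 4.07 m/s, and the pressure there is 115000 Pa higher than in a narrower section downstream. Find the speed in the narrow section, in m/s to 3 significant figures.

With h₁ = h₂, rearranging Bernoulli gives v₂ = √(v₁² + 2ΔP/ρ).
v₂ = √(4.07² + 2·115000/907) = √(16.6 + 254) = 16.4 m/s.

v₂ ≈ 16.4 m/s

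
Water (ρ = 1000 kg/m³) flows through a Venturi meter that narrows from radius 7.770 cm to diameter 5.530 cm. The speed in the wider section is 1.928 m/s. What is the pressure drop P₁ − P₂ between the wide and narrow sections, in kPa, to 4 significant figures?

The volume flow rate is constant, so v₂ = (A₁/A₂)v₁ = (189.7/24.02)·1.928 = 15.23 m/s.
With no height change, Bernoulli's equation is P₁ + ½ρv₁² = P₂ + ½ρv₂².
P₁ − P₂ = ½·1000·(15.23² − 1.928²) = ½·1000·228.1 = 114000 Pa.

114.0 kPa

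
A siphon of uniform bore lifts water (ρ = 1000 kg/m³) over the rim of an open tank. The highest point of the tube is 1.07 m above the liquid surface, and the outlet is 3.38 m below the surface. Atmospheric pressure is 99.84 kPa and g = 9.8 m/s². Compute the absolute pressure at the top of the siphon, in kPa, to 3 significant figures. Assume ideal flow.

From the surface to the outlet (both open to atmosphere, surface at rest): v = √(2g·h_out) = √(2·9.8·3.38) = 8.14 m/s.
The bore is uniform, so the speed at the crest is the same v. Bernoulli surface→crest: P_atm = P_top + ½ρv² + ρg·h_top.
P_top = 99840 − ½·1000·8.14² − 1000·9.8·1.07 = 56200 Pa.

P_top ≈ 56.2 kPa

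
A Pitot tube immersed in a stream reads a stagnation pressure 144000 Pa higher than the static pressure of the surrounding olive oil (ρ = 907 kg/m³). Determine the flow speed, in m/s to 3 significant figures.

v ≈ 17.8 m/s

The dynamic pressure equals the rise in static pressure at the stagnation point: ΔP = ½ρv².
v = √(2ΔP/ρ) = √(2·144000/907) = 17.8 m/s.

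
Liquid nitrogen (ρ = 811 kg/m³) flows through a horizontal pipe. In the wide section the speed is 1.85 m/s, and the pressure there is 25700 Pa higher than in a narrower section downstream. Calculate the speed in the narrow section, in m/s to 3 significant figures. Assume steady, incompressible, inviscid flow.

Along the level pipe P + ½ρv² is conserved, hence v₂² = v₁² + 2(P₁ − P₂)/ρ.
v₂ = √(1.85² + 2·25700/811) = √(3.42 + 63.4) = 8.17 m/s.

v₂ ≈ 8.17 m/s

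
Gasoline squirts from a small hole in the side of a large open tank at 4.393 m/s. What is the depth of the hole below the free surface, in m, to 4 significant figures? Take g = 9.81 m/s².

Torricelli: v = √(2gh), so h = v²/(2g).
h = 4.393²/(2·9.81) = 19.30/19.62 = 0.9836 m.

0.9836 m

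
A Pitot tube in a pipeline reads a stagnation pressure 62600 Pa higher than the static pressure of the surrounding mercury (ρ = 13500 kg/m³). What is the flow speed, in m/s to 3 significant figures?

The dynamic pressure equals the rise in static pressure at the stagnation point: ΔP = ½ρv².
v = √(2ΔP/ρ) = √(2·62600/13500) = 3.05 m/s.

v ≈ 3.05 m/s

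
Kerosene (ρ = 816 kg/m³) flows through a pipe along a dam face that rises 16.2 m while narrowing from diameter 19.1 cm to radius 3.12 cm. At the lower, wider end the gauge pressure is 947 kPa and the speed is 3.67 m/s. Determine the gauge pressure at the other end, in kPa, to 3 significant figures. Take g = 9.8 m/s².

Continuity gives A₁v₁ = A₂v₂, so v₂ = (287 cm²)/(30.6 cm²) × 3.67 m/s = 34.4 m/s.
Bernoulli: P₁ + ½ρv₁² + ρg h₁ = P₂ + ½ρv₂² + ρg h₂, so P₂ = P₁ + ½ρ(v₁² − v₂²) − ρg(h₂ − h₁).
P₂ = 947000 + ½·816·(3.67² − 34.4²) − 816·9.8·(+16.2) = 947000 + (-477000) − (130000) = 341000 Pa.

P₂ ≈ 341 kPa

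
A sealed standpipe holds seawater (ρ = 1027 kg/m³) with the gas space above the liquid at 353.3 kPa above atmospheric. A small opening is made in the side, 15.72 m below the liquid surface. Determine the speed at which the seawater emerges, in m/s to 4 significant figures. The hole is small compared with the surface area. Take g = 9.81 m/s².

Take point 1 at the surface (v₁ ≈ 0) and point 2 at the hole (at atmospheric pressure). Bernoulli: P₁ + ρg h = P_atm + ½ρv₂².
With P₁ − P_atm = 353300 Pa, v₂ = √(2gh + 2ΔP/ρ) = √(2·9.81·15.72 + 2·353300/1027) = 31.57 m/s.

v = 31.57 m/s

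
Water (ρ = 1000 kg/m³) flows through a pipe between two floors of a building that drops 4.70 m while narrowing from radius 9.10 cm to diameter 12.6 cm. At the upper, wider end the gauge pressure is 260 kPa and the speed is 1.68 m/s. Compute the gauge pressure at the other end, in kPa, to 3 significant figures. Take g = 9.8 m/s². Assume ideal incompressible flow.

301 kPa

Mass conservation (A₁v₁ = A₂v₂) gives v₂ = 1.68 × 260/125 = 3.51 m/s.
Bernoulli: P₁ + ½ρv₁² + ρg h₁ = P₂ + ½ρv₂² + ρg h₂, so P₂ = P₁ + ½ρ(v₁² − v₂²) − ρg(h₂ − h₁).
P₂ = 260000 + ½·1000·(1.68² − 3.51²) − 1000·9.8·(−4.70) = 260000 + (-4730) − (-46100) = 301000 Pa.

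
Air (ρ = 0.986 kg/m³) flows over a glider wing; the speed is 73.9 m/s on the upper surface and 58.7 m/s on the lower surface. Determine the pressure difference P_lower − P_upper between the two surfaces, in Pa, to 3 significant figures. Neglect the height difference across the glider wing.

ΔP ≈ 994 Pa

The pressure is lower where the speed is higher: ΔP = ½ρ(v_up² − v_low²).
ΔP = ½·0.986·(73.9² − 58.7²) = 994 Pa.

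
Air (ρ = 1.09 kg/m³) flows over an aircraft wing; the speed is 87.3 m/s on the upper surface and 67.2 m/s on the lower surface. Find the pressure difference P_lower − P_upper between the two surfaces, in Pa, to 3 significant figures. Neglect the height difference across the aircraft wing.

ΔP ≈ 1690 Pa

With negligible Δh, P + ½ρv² is constant, so P_low − P_up = ½ρ(v_up² − v_low²).
ΔP = ½·1.09·(87.3² − 67.2²) = 1690 Pa.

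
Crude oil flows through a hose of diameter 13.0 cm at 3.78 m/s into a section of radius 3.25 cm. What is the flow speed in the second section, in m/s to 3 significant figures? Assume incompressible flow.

v₂ ≈ 15.1 m/s

Mass conservation (A₁v₁ = A₂v₂) gives v₂ = 3.78 × 133/33.2 = 15.1 m/s.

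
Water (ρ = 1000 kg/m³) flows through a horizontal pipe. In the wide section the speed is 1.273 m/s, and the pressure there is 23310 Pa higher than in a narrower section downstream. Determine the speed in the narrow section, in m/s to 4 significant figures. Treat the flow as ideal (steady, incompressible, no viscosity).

Horizontal Bernoulli: P₁ + ½ρv₁² = P₂ + ½ρv₂², so v₂² = v₁² + 2(P₁ − P₂)/ρ.
v₂ = √(1.273² + 2·23310/1000) = √(1.621 + 46.62) = 6.946 m/s.

6.946 m/s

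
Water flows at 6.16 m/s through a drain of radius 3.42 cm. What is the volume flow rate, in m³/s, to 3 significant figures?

Q = A·v = 0.00367 m² × 6.16 m/s = 0.0226 m³/s.

Q = 0.0226 m³/s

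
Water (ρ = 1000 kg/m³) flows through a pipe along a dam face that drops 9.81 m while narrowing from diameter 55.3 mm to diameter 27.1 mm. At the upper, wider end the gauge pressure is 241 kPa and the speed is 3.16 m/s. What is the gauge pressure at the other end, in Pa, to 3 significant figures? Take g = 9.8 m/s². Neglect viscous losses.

P₂ = 256000 Pa

By continuity, v₂ = v₁·A₁/A₂ = 3.16·(24.0/5.77) = 13.2 m/s.
Energy conservation along the streamline gives P₂ = P₁ − ½ρ(v₂² − v₁²) − ρg(h₂ − h₁).
P₂ = 241000 + ½·1000·(3.16² − 13.2²) − 1000·9.8·(−9.81) = 241000 + (-81600) − (-96100) = 256000 Pa.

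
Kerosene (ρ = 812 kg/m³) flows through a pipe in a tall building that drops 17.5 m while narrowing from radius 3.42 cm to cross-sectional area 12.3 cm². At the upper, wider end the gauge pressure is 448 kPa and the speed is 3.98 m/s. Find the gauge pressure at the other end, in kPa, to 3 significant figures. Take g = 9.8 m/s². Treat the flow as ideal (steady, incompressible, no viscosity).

Continuity gives A₁v₁ = A₂v₂, so v₂ = (36.7 cm²)/(12.3 cm²) × 3.98 m/s = 11.9 m/s.
Energy conservation along the streamline gives P₂ = P₁ − ½ρ(v₂² − v₁²) − ρg(h₂ − h₁).
P₂ = 448000 + ½·812·(3.98² − 11.9²) − 812·9.8·(−17.5) = 448000 + (-51000) − (-139000) = 536000 Pa.

P₂ = 536 kPa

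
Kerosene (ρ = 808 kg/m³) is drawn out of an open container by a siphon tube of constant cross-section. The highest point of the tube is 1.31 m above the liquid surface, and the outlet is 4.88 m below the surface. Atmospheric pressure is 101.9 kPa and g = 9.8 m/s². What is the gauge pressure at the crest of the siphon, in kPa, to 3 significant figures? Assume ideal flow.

Bernoulli surface→outlet gives ½v² = g·h_out, so v = √(2·9.8·4.88) = 9.78 m/s.
Continuity keeps v the same throughout the tube; from surface to crest, P_atm + 0 = P_top + ½ρv² + ρg·h_top.
P_top = 101900 − ½·808·9.78² − 808·9.8·1.31 = 52900 Pa. So P_gauge = P_top − P_atm = -49000 Pa.

-49.0 kPa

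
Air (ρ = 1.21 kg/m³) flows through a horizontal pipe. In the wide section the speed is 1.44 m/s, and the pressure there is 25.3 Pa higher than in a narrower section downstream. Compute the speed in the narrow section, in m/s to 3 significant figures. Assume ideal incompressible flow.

With h₁ = h₂, rearranging Bernoulli gives v₂ = √(v₁² + 2ΔP/ρ).
v₂ = √(1.44² + 2·25.3/1.21) = √(2.07 + 41.8) = 6.63 m/s.

v₂ ≈ 6.63 m/s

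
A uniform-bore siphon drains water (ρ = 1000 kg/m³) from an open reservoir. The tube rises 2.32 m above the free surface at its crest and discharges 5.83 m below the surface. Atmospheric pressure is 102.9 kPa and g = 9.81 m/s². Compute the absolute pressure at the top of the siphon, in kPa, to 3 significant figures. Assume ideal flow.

Bernoulli surface→outlet gives ½v² = g·h_out, so v = √(2·9.81·5.83) = 10.7 m/s.
The bore is uniform, so the speed at the crest is the same v. Bernoulli surface→crest: P_atm = P_top + ½ρv² + ρg·h_top.
P_top = 102900 − ½·1000·10.7² − 1000·9.81·2.32 = 22900 Pa.

P_top ≈ 22.9 kPa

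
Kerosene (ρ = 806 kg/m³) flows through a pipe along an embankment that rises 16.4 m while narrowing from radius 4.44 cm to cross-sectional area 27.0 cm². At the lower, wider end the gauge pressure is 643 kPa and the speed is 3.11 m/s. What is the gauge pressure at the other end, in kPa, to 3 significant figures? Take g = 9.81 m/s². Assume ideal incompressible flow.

P₂ ≈ 497 kPa

By continuity, v₂ = v₁·A₁/A₂ = 3.11·(61.9/27.0) = 7.13 m/s.
Energy conservation along the streamline gives P₂ = P₁ − ½ρ(v₂² − v₁²) − ρg(h₂ − h₁).
P₂ = 643000 + ½·806·(3.11² − 7.13²) − 806·9.81·(+16.4) = 643000 + (-16600) − (130000) = 497000 Pa.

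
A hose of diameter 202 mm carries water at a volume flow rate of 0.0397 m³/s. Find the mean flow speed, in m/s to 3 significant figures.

v = 1.24 m/s

Q = 0.0397 m³/s = 0.0397 m³/s.
v = Q/A = 0.0397 / 0.0320 = 1.24 m/s.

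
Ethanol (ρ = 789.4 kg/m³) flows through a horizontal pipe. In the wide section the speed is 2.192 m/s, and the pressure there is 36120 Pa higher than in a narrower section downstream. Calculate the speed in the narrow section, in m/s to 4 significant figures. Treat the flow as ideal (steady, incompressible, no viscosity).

v₂ ≈ 9.814 m/s

Horizontal Bernoulli: P₁ + ½ρv₁² = P₂ + ½ρv₂², so v₂² = v₁² + 2(P₁ − P₂)/ρ.
v₂ = √(2.192² + 2·36120/789.4) = √(4.805 + 91.51) = 9.814 m/s.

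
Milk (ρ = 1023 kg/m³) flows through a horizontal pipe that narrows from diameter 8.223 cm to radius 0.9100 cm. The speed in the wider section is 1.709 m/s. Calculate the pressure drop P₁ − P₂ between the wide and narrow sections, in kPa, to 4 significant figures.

By continuity, v₂ = v₁·A₁/A₂ = 1.709·(53.11/2.602) = 34.89 m/s.
The pipe is horizontal, so Bernoulli reduces to P₁ + ½ρv₁² = P₂ + ½ρv₂².
P₁ − P₂ = ½·1023·(34.89² − 1.709²) = ½·1023·1214 = 621000 Pa.

ΔP ≈ 621.0 kPa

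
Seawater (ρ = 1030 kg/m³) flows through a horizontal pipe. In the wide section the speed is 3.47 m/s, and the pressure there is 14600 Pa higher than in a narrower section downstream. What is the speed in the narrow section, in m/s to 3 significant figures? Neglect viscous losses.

v₂ = 6.36 m/s

Along the level pipe P + ½ρv² is conserved, hence v₂² = v₁² + 2(P₁ − P₂)/ρ.
v₂ = √(3.47² + 2·14600/1030) = √(12.0 + 28.3) = 6.36 m/s.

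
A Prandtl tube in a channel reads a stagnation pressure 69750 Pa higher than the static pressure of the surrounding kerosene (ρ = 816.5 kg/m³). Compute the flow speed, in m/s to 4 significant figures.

Bernoulli between the free stream and the stagnation point: ½ρv² = P_stag − P_static.
v = √(2ΔP/ρ) = √(2·69750/816.5) = 13.07 m/s.

v = 13.07 m/s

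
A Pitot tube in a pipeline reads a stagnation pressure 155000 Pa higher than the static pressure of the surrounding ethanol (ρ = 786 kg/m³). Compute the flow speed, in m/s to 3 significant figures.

v ≈ 19.9 m/s

At the stagnation point the flow is brought to rest, so Bernoulli gives P_stag − P_static = ½ρv².
v = √(2ΔP/ρ) = √(2·155000/786) = 19.9 m/s.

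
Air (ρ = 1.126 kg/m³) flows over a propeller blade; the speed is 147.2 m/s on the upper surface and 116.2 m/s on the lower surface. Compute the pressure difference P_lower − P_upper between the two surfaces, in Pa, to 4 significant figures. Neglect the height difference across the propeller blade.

ΔP = 4597 Pa

Bernoulli (same height): P_lower − P_upper = ½ρ(v_upper² − v_lower²).
ΔP = ½·1.126·(147.2² − 116.2²) = 4597 Pa.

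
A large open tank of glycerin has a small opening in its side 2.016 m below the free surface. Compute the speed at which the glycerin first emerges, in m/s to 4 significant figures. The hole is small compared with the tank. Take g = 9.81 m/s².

The surface is effectively still and both ends are open, so ½v² = gh and v = √(2·9.81·2.016) = 6.289 m/s.

6.289 m/s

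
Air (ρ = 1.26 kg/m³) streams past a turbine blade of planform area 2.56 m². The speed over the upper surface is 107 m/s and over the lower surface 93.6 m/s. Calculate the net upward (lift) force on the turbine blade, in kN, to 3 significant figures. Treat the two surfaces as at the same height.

With equal heights on the two surfaces, Bernoulli gives P_lower − P_upper = ½ρ(v_upper² − v_lower²).
ΔP = ½·1.26·(107² − 93.6²) = 1690 Pa.
Lift = ΔP · A = 1690 × 2.56 = 4340 N.

F = 4.34 kN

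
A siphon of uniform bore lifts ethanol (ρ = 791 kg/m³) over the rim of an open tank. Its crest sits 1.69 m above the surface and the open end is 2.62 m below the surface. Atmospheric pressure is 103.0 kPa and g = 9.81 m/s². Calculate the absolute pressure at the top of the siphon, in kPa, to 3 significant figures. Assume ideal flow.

P_top ≈ 69.6 kPa

From the surface to the outlet (both open to atmosphere, surface at rest): v = √(2g·h_out) = √(2·9.81·2.62) = 7.17 m/s.
Continuity keeps v the same throughout the tube; from surface to crest, P_atm + 0 = P_top + ½ρv² + ρg·h_top.
P_top = 103000 − ½·791·7.17² − 791·9.81·1.69 = 69600 Pa.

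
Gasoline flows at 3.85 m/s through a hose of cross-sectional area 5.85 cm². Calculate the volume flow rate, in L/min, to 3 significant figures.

135 L/min

Q = A·v = 0.000585 m² × 3.85 m/s = 0.00225 m³/s.
Converting: 0.00225 m³/s × 60000 = 135 L/min.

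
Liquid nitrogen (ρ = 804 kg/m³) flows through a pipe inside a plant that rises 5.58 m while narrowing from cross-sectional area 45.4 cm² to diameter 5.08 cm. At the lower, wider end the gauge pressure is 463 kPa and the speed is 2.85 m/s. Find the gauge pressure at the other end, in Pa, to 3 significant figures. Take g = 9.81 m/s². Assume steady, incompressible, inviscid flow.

406000 Pa

The volume flow rate is constant, so v₂ = (A₁/A₂)v₁ = (45.4/20.3)·2.85 = 6.38 m/s.
Applying Bernoulli between the two ends and solving for P₂: P₂ = P₁ + ½ρ(v₁² − v₂²) − ρgΔh.
P₂ = 463000 + ½·804·(2.85² − 6.38²) − 804·9.81·(+5.58) = 463000 + (-13100) − (44000) = 406000 Pa.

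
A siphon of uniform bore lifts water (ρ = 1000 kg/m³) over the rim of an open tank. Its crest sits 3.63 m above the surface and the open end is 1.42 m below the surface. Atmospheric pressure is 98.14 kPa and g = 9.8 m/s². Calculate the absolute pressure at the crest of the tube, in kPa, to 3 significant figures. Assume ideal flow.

P_top ≈ 48.6 kPa

Bernoulli surface→outlet gives ½v² = g·h_out, so v = √(2·9.8·1.42) = 5.28 m/s.
Continuity keeps v the same throughout the tube; from surface to crest, P_atm + 0 = P_top + ½ρv² + ρg·h_top.
P_top = 98140 − ½·1000·5.28² − 1000·9.8·3.63 = 48600 Pa.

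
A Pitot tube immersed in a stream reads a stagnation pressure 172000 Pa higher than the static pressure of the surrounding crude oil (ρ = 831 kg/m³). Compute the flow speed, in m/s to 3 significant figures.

The dynamic pressure equals the rise in static pressure at the stagnation point: ΔP = ½ρv².
v = √(2ΔP/ρ) = √(2·172000/831) = 20.3 m/s.

20.3 m/s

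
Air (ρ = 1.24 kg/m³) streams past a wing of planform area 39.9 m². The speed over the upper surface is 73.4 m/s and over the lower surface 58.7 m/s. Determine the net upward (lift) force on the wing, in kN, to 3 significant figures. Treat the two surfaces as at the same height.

With equal heights on the two surfaces, Bernoulli gives P_lower − P_upper = ½ρ(v_upper² − v_lower²).
ΔP = ½·1.24·(73.4² − 58.7²) = 1200 Pa.
Lift = ΔP · A = 1200 × 39.9 = 48000 N.

F ≈ 48.0 kN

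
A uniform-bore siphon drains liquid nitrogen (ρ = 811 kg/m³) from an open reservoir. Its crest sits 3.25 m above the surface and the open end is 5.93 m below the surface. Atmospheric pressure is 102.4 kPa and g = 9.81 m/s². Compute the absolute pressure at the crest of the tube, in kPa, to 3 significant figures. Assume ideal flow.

The outlet speed comes from Torricelli: v = √(2g·5.93) = 10.8 m/s.
Continuity keeps v the same throughout the tube; from surface to crest, P_atm + 0 = P_top + ½ρv² + ρg·h_top.
P_top = 102400 − ½·811·10.8² − 811·9.81·3.25 = 29400 Pa.

P_top = 29.4 kPa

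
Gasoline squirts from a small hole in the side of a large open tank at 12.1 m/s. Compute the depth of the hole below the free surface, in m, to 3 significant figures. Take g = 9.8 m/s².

h ≈ 7.47 m

Torricelli: v = √(2gh), so h = v²/(2g).
h = 12.1²/(2·9.8) = 146/19.60 = 7.47 m.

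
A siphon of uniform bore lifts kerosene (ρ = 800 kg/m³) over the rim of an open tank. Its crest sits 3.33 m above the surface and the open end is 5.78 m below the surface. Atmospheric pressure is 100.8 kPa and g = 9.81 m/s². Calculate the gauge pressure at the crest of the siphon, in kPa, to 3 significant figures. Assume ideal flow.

Bernoulli surface→outlet gives ½v² = g·h_out, so v = √(2·9.81·5.78) = 10.6 m/s.
The bore is uniform, so the speed at the crest is the same v. Bernoulli surface→crest: P_atm = P_top + ½ρv² + ρg·h_top.
P_top = 100800 − ½·800·10.6² − 800·9.81·3.33 = 29300 Pa. So P_gauge = P_top − P_atm = -71500 Pa.

-71.5 kPa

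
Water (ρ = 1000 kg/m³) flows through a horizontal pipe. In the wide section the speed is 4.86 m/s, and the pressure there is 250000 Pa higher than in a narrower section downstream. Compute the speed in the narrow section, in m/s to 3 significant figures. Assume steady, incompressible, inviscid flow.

Along the level pipe P + ½ρv² is conserved, hence v₂² = v₁² + 2(P₁ − P₂)/ρ.
v₂ = √(4.86² + 2·250000/1000) = √(23.6 + 500) = 22.9 m/s.

22.9 m/s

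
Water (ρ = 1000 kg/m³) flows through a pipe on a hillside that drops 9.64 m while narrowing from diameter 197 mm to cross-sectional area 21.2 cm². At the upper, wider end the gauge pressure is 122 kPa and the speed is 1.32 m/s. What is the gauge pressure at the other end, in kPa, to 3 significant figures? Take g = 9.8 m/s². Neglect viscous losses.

37.3 kPa

Continuity gives A₁v₁ = A₂v₂, so v₂ = (305 cm²)/(21.2 cm²) × 1.32 m/s = 19.0 m/s.
Energy conservation along the streamline gives P₂ = P₁ − ½ρ(v₂² − v₁²) − ρg(h₂ − h₁).
P₂ = 122000 + ½·1000·(1.32² − 19.0²) − 1000·9.8·(−9.64) = 122000 + (-179000) − (-94500) = 37300 Pa.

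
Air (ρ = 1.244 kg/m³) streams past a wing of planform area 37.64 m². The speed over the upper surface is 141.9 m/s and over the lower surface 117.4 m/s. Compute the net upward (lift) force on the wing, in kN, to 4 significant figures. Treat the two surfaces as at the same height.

F = 148.7 kN

The faster flow above has the lower pressure; Bernoulli (same height) gives ΔP = ½ρ(v_up² − v_low²).
ΔP = ½·1.244·(141.9² − 117.4²) = 3951 Pa.
Lift = ΔP · A = 3951 × 37.64 = 148700 N.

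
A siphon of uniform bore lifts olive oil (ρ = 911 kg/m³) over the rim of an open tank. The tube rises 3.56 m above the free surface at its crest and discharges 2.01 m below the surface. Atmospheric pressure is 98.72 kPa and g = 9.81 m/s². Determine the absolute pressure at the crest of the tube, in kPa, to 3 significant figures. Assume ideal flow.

P_top ≈ 48.9 kPa

From the surface to the outlet (both open to atmosphere, surface at rest): v = √(2g·h_out) = √(2·9.81·2.01) = 6.28 m/s.
The bore is uniform, so the speed at the crest is the same v. Bernoulli surface→crest: P_atm = P_top + ½ρv² + ρg·h_top.
P_top = 98720 − ½·911·6.28² − 911·9.81·3.56 = 48900 Pa.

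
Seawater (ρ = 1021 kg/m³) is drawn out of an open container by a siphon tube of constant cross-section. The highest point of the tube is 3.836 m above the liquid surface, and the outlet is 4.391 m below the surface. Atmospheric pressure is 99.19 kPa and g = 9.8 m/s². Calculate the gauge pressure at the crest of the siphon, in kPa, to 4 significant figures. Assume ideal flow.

P_gauge ≈ -82.32 kPa

The outlet speed comes from Torricelli: v = √(2g·4.391) = 9.277 m/s.
Continuity keeps v the same throughout the tube; from surface to crest, P_atm + 0 = P_top + ½ρv² + ρg·h_top.
P_top = 99190 − ½·1021·9.277² − 1021·9.8·3.836 = 16870 Pa. So P_gauge = P_top − P_atm = -82320 Pa.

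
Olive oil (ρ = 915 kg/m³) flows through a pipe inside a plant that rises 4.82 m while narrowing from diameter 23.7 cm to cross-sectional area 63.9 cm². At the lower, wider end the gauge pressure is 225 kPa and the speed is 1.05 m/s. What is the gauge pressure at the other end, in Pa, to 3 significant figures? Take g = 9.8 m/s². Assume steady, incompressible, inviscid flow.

P₂ = 158000 Pa

Continuity gives A₁v₁ = A₂v₂, so v₂ = (441 cm²)/(63.9 cm²) × 1.05 m/s = 7.25 m/s.
Applying Bernoulli between the two ends and solving for P₂: P₂ = P₁ + ½ρ(v₁² − v₂²) − ρgΔh.
P₂ = 225000 + ½·915·(1.05² − 7.25²) − 915·9.8·(+4.82) = 225000 + (-23500) − (43200) = 158000 Pa.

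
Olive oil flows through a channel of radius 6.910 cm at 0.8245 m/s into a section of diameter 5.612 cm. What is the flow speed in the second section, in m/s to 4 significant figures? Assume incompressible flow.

5.000 m/s

Continuity gives A₁v₁ = A₂v₂, so v₂ = (150.0 cm²)/(24.74 cm²) × 0.8245 m/s = 5.000 m/s.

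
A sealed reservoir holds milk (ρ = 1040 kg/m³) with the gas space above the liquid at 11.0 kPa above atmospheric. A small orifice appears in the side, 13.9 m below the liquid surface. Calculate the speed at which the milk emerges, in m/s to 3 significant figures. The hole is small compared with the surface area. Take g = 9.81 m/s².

Take point 1 at the surface (v₁ ≈ 0) and point 2 at the hole (at atmospheric pressure). Bernoulli: P₁ + ρg h = P_atm + ½ρv₂².
With P₁ − P_atm = 11000 Pa, v₂ = √(2gh + 2ΔP/ρ) = √(2·9.81·13.9 + 2·11000/1040) = 17.1 m/s.

v ≈ 17.1 m/s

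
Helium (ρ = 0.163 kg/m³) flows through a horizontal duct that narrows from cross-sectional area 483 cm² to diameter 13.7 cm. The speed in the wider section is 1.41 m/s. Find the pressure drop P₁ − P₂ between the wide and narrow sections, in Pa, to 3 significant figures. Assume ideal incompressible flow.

ΔP ≈ 1.58 Pa

By continuity, v₂ = v₁·A₁/A₂ = 1.41·(483/147) = 4.62 m/s.
With no height change, Bernoulli's equation is P₁ + ½ρv₁² = P₂ + ½ρv₂².
P₁ − P₂ = ½·0.163·(4.62² − 1.41²) = ½·0.163·19.4 = 1.58 Pa.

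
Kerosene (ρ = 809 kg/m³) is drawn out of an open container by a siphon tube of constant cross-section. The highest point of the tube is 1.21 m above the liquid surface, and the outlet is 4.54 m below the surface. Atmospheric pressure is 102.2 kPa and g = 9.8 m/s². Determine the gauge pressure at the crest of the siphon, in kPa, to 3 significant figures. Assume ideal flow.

P_gauge ≈ -45.6 kPa

Bernoulli surface→outlet gives ½v² = g·h_out, so v = √(2·9.8·4.54) = 9.43 m/s.
Continuity keeps v the same throughout the tube; from surface to crest, P_atm + 0 = P_top + ½ρv² + ρg·h_top.
P_top = 102200 − ½·809·9.43² − 809·9.8·1.21 = 56600 Pa. So P_gauge = P_top − P_atm = -45600 Pa.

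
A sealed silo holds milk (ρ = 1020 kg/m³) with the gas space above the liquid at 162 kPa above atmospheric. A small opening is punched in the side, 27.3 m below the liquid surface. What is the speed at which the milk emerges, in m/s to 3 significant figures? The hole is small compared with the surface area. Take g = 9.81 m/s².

v ≈ 29.2 m/s

Take point 1 at the surface (v₁ ≈ 0) and point 2 at the hole (at atmospheric pressure). Bernoulli: P₁ + ρg h = P_atm + ½ρv₂².
With P₁ − P_atm = 162000 Pa, v₂ = √(2gh + 2ΔP/ρ) = √(2·9.81·27.3 + 2·162000/1020) = 29.2 m/s.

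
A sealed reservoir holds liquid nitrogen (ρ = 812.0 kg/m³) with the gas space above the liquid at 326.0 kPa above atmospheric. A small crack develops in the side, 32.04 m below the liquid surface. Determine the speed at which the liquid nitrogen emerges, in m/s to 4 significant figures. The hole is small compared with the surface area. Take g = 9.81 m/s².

v = 37.84 m/s

Take point 1 at the surface (v₁ ≈ 0) and point 2 at the hole (at atmospheric pressure). Bernoulli: P₁ + ρg h = P_atm + ½ρv₂².
With P₁ − P_atm = 326000 Pa, v₂ = √(2gh + 2ΔP/ρ) = √(2·9.81·32.04 + 2·326000/812.0) = 37.84 m/s.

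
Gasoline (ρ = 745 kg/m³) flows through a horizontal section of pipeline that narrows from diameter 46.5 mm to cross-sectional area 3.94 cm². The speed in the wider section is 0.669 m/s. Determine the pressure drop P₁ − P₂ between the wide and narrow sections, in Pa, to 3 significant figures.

Continuity gives A₁v₁ = A₂v₂, so v₂ = (17.0 cm²)/(3.94 cm²) × 0.669 m/s = 2.88 m/s.
The pipe is horizontal, so Bernoulli reduces to P₁ + ½ρv₁² = P₂ + ½ρv₂².
P₁ − P₂ = ½·745·(2.88² − 0.669²) = ½·745·7.87 = 2930 Pa.

2930 Pa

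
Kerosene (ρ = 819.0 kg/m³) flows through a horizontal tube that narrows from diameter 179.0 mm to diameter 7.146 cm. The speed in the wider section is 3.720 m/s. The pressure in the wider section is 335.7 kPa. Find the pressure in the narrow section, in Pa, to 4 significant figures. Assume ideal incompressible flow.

The volume flow rate is constant, so v₂ = (A₁/A₂)v₁ = (251.6/40.11)·3.720 = 23.34 m/s.
The pipe is horizontal, so Bernoulli reduces to P₁ + ½ρv₁² = P₂ + ½ρv₂².
P₂ = P₁ − ½ρ(v₂² − v₁²) = 335700 − ½·819.0·(23.34² − 3.720²) = 335700 − 217400 = 118300 Pa.

P₂ ≈ 118300 Pa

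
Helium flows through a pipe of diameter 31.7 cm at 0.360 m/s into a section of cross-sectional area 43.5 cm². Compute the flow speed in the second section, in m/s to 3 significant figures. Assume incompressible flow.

Mass conservation (A₁v₁ = A₂v₂) gives v₂ = 0.360 × 789/43.5 = 6.53 m/s.

v₂ ≈ 6.53 m/s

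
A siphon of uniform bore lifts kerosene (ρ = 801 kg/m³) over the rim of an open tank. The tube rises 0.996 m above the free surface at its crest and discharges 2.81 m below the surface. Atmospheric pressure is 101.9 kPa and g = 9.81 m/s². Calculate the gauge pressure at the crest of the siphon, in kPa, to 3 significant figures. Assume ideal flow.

-29.9 kPa

From the surface to the outlet (both open to atmosphere, surface at rest): v = √(2g·h_out) = √(2·9.81·2.81) = 7.43 m/s.
With constant cross-section the crest speed equals v; applying Bernoulli from the surface up to the crest, P_top = P_atm − ½ρv² − ρg·h_top.
P_top = 101900 − ½·801·7.43² − 801·9.81·0.996 = 72000 Pa. So P_gauge = P_top − P_atm = -29900 Pa.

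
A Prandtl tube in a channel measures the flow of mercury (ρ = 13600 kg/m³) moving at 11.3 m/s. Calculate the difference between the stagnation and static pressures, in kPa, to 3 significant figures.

Bernoulli between the free stream and the stagnation point: ½ρv² = P_stag − P_static.
ΔP = ½·13600·11.3² = 868000 Pa.

ΔP ≈ 868 kPa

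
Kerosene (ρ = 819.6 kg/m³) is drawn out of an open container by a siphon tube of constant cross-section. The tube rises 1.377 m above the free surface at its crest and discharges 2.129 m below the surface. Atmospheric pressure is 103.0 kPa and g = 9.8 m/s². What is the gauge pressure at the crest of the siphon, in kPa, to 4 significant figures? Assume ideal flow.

Bernoulli surface→outlet gives ½v² = g·h_out, so v = √(2·9.8·2.129) = 6.460 m/s.
Continuity keeps v the same throughout the tube; from surface to crest, P_atm + 0 = P_top + ½ρv² + ρg·h_top.
P_top = 103000 − ½·819.6·6.460² − 819.6·9.8·1.377 = 74840 Pa. So P_gauge = P_top − P_atm = -28160 Pa.

P_gauge ≈ -28.16 kPa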